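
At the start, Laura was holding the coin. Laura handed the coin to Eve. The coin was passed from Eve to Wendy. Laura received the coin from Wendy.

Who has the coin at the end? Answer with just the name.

Answer: Laura

Derivation:
Tracking the coin through each event:
Start: Laura has the coin.
After event 1: Eve has the coin.
After event 2: Wendy has the coin.
After event 3: Laura has the coin.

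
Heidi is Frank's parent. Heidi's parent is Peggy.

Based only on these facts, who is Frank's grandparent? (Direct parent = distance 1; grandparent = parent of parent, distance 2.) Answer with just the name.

Answer: Peggy

Derivation:
Reconstructing the parent chain from the given facts:
  Peggy -> Heidi -> Frank
(each arrow means 'parent of the next')
Positions in the chain (0 = top):
  position of Peggy: 0
  position of Heidi: 1
  position of Frank: 2

Frank is at position 2; the grandparent is 2 steps up the chain, i.e. position 0: Peggy.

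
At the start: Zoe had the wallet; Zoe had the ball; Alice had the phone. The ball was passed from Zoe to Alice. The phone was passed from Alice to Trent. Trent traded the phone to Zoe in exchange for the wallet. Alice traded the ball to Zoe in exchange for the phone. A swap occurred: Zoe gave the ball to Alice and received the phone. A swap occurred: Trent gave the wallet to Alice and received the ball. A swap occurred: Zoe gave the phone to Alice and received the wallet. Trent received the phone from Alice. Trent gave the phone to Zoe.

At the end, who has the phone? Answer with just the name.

Answer: Zoe

Derivation:
Tracking all object holders:
Start: wallet:Zoe, ball:Zoe, phone:Alice
Event 1 (give ball: Zoe -> Alice). State: wallet:Zoe, ball:Alice, phone:Alice
Event 2 (give phone: Alice -> Trent). State: wallet:Zoe, ball:Alice, phone:Trent
Event 3 (swap phone<->wallet: now phone:Zoe, wallet:Trent). State: wallet:Trent, ball:Alice, phone:Zoe
Event 4 (swap ball<->phone: now ball:Zoe, phone:Alice). State: wallet:Trent, ball:Zoe, phone:Alice
Event 5 (swap ball<->phone: now ball:Alice, phone:Zoe). State: wallet:Trent, ball:Alice, phone:Zoe
Event 6 (swap wallet<->ball: now wallet:Alice, ball:Trent). State: wallet:Alice, ball:Trent, phone:Zoe
Event 7 (swap phone<->wallet: now phone:Alice, wallet:Zoe). State: wallet:Zoe, ball:Trent, phone:Alice
Event 8 (give phone: Alice -> Trent). State: wallet:Zoe, ball:Trent, phone:Trent
Event 9 (give phone: Trent -> Zoe). State: wallet:Zoe, ball:Trent, phone:Zoe

Final state: wallet:Zoe, ball:Trent, phone:Zoe
The phone is held by Zoe.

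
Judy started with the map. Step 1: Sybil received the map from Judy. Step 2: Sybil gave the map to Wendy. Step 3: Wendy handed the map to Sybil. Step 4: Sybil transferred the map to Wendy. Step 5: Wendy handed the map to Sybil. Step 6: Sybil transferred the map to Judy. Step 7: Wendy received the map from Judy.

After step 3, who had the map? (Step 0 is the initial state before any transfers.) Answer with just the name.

Tracking the map holder through step 3:
After step 0 (start): Judy
After step 1: Sybil
After step 2: Wendy
After step 3: Sybil

At step 3, the holder is Sybil.

Answer: Sybil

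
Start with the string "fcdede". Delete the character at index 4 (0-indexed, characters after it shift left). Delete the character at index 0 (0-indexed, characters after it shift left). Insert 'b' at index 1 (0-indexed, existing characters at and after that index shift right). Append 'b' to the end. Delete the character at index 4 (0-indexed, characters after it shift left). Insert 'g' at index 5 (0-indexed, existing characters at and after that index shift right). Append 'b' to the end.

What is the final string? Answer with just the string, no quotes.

Answer: cbdebgb

Derivation:
Applying each edit step by step:
Start: "fcdede"
Op 1 (delete idx 4 = 'd'): "fcdede" -> "fcdee"
Op 2 (delete idx 0 = 'f'): "fcdee" -> "cdee"
Op 3 (insert 'b' at idx 1): "cdee" -> "cbdee"
Op 4 (append 'b'): "cbdee" -> "cbdeeb"
Op 5 (delete idx 4 = 'e'): "cbdeeb" -> "cbdeb"
Op 6 (insert 'g' at idx 5): "cbdeb" -> "cbdebg"
Op 7 (append 'b'): "cbdebg" -> "cbdebgb"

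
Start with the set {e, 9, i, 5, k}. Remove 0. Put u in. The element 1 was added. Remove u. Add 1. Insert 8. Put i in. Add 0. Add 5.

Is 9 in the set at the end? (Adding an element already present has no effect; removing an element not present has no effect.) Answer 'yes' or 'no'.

Answer: yes

Derivation:
Tracking the set through each operation:
Start: {5, 9, e, i, k}
Event 1 (remove 0): not present, no change. Set: {5, 9, e, i, k}
Event 2 (add u): added. Set: {5, 9, e, i, k, u}
Event 3 (add 1): added. Set: {1, 5, 9, e, i, k, u}
Event 4 (remove u): removed. Set: {1, 5, 9, e, i, k}
Event 5 (add 1): already present, no change. Set: {1, 5, 9, e, i, k}
Event 6 (add 8): added. Set: {1, 5, 8, 9, e, i, k}
Event 7 (add i): already present, no change. Set: {1, 5, 8, 9, e, i, k}
Event 8 (add 0): added. Set: {0, 1, 5, 8, 9, e, i, k}
Event 9 (add 5): already present, no change. Set: {0, 1, 5, 8, 9, e, i, k}

Final set: {0, 1, 5, 8, 9, e, i, k} (size 8)
9 is in the final set.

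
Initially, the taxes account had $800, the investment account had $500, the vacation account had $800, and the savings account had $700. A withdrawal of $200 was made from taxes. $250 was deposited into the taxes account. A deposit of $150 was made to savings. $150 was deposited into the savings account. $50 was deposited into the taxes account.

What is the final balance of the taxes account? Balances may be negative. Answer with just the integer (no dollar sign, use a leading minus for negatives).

Tracking account balances step by step:
Start: taxes=800, investment=500, vacation=800, savings=700
Event 1 (withdraw 200 from taxes): taxes: 800 - 200 = 600. Balances: taxes=600, investment=500, vacation=800, savings=700
Event 2 (deposit 250 to taxes): taxes: 600 + 250 = 850. Balances: taxes=850, investment=500, vacation=800, savings=700
Event 3 (deposit 150 to savings): savings: 700 + 150 = 850. Balances: taxes=850, investment=500, vacation=800, savings=850
Event 4 (deposit 150 to savings): savings: 850 + 150 = 1000. Balances: taxes=850, investment=500, vacation=800, savings=1000
Event 5 (deposit 50 to taxes): taxes: 850 + 50 = 900. Balances: taxes=900, investment=500, vacation=800, savings=1000

Final balance of taxes: 900

Answer: 900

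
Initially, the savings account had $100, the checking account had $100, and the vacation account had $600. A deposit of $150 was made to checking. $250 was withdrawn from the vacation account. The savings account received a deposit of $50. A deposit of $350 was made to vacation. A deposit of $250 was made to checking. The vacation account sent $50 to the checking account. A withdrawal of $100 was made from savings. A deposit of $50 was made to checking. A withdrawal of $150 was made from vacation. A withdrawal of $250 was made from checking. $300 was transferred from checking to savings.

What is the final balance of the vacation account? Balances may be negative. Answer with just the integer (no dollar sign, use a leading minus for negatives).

Tracking account balances step by step:
Start: savings=100, checking=100, vacation=600
Event 1 (deposit 150 to checking): checking: 100 + 150 = 250. Balances: savings=100, checking=250, vacation=600
Event 2 (withdraw 250 from vacation): vacation: 600 - 250 = 350. Balances: savings=100, checking=250, vacation=350
Event 3 (deposit 50 to savings): savings: 100 + 50 = 150. Balances: savings=150, checking=250, vacation=350
Event 4 (deposit 350 to vacation): vacation: 350 + 350 = 700. Balances: savings=150, checking=250, vacation=700
Event 5 (deposit 250 to checking): checking: 250 + 250 = 500. Balances: savings=150, checking=500, vacation=700
Event 6 (transfer 50 vacation -> checking): vacation: 700 - 50 = 650, checking: 500 + 50 = 550. Balances: savings=150, checking=550, vacation=650
Event 7 (withdraw 100 from savings): savings: 150 - 100 = 50. Balances: savings=50, checking=550, vacation=650
Event 8 (deposit 50 to checking): checking: 550 + 50 = 600. Balances: savings=50, checking=600, vacation=650
Event 9 (withdraw 150 from vacation): vacation: 650 - 150 = 500. Balances: savings=50, checking=600, vacation=500
Event 10 (withdraw 250 from checking): checking: 600 - 250 = 350. Balances: savings=50, checking=350, vacation=500
Event 11 (transfer 300 checking -> savings): checking: 350 - 300 = 50, savings: 50 + 300 = 350. Balances: savings=350, checking=50, vacation=500

Final balance of vacation: 500

Answer: 500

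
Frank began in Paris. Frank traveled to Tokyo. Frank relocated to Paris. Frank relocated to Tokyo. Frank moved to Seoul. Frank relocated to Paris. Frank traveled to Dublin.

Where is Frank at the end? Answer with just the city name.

Tracking Frank's location:
Start: Frank is in Paris.
After move 1: Paris -> Tokyo. Frank is in Tokyo.
After move 2: Tokyo -> Paris. Frank is in Paris.
After move 3: Paris -> Tokyo. Frank is in Tokyo.
After move 4: Tokyo -> Seoul. Frank is in Seoul.
After move 5: Seoul -> Paris. Frank is in Paris.
After move 6: Paris -> Dublin. Frank is in Dublin.

Answer: Dublin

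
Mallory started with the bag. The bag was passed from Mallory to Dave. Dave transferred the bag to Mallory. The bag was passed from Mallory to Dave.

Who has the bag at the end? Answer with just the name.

Tracking the bag through each event:
Start: Mallory has the bag.
After event 1: Dave has the bag.
After event 2: Mallory has the bag.
After event 3: Dave has the bag.

Answer: Dave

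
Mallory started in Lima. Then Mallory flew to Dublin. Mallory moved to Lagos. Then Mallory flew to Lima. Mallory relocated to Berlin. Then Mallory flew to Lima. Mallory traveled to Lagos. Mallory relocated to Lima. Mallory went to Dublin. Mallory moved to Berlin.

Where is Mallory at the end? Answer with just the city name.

Tracking Mallory's location:
Start: Mallory is in Lima.
After move 1: Lima -> Dublin. Mallory is in Dublin.
After move 2: Dublin -> Lagos. Mallory is in Lagos.
After move 3: Lagos -> Lima. Mallory is in Lima.
After move 4: Lima -> Berlin. Mallory is in Berlin.
After move 5: Berlin -> Lima. Mallory is in Lima.
After move 6: Lima -> Lagos. Mallory is in Lagos.
After move 7: Lagos -> Lima. Mallory is in Lima.
After move 8: Lima -> Dublin. Mallory is in Dublin.
After move 9: Dublin -> Berlin. Mallory is in Berlin.

Answer: Berlin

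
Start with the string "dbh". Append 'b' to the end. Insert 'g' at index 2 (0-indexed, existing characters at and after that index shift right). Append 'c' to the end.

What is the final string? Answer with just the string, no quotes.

Applying each edit step by step:
Start: "dbh"
Op 1 (append 'b'): "dbh" -> "dbhb"
Op 2 (insert 'g' at idx 2): "dbhb" -> "dbghb"
Op 3 (append 'c'): "dbghb" -> "dbghbc"

Answer: dbghbc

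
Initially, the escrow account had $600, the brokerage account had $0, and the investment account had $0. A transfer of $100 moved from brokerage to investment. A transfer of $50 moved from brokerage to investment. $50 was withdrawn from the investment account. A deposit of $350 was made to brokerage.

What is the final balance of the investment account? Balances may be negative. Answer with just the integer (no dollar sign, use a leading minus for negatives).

Answer: 100

Derivation:
Tracking account balances step by step:
Start: escrow=600, brokerage=0, investment=0
Event 1 (transfer 100 brokerage -> investment): brokerage: 0 - 100 = -100, investment: 0 + 100 = 100. Balances: escrow=600, brokerage=-100, investment=100
Event 2 (transfer 50 brokerage -> investment): brokerage: -100 - 50 = -150, investment: 100 + 50 = 150. Balances: escrow=600, brokerage=-150, investment=150
Event 3 (withdraw 50 from investment): investment: 150 - 50 = 100. Balances: escrow=600, brokerage=-150, investment=100
Event 4 (deposit 350 to brokerage): brokerage: -150 + 350 = 200. Balances: escrow=600, brokerage=200, investment=100

Final balance of investment: 100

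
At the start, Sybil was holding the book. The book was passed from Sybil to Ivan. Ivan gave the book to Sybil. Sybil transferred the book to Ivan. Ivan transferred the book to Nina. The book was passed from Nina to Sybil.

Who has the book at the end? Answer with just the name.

Tracking the book through each event:
Start: Sybil has the book.
After event 1: Ivan has the book.
After event 2: Sybil has the book.
After event 3: Ivan has the book.
After event 4: Nina has the book.
After event 5: Sybil has the book.

Answer: Sybil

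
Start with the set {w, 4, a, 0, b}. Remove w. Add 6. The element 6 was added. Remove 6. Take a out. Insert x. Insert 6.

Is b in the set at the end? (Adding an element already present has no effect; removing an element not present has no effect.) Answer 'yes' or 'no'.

Answer: yes

Derivation:
Tracking the set through each operation:
Start: {0, 4, a, b, w}
Event 1 (remove w): removed. Set: {0, 4, a, b}
Event 2 (add 6): added. Set: {0, 4, 6, a, b}
Event 3 (add 6): already present, no change. Set: {0, 4, 6, a, b}
Event 4 (remove 6): removed. Set: {0, 4, a, b}
Event 5 (remove a): removed. Set: {0, 4, b}
Event 6 (add x): added. Set: {0, 4, b, x}
Event 7 (add 6): added. Set: {0, 4, 6, b, x}

Final set: {0, 4, 6, b, x} (size 5)
b is in the final set.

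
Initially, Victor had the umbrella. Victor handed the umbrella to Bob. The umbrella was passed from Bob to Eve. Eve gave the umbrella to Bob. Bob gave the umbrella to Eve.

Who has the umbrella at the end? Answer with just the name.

Answer: Eve

Derivation:
Tracking the umbrella through each event:
Start: Victor has the umbrella.
After event 1: Bob has the umbrella.
After event 2: Eve has the umbrella.
After event 3: Bob has the umbrella.
After event 4: Eve has the umbrella.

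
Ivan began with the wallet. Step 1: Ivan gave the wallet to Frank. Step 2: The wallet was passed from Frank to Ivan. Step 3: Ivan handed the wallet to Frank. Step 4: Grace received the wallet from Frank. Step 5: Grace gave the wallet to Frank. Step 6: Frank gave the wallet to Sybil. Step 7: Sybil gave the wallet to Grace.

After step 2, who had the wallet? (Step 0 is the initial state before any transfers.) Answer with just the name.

Tracking the wallet holder through step 2:
After step 0 (start): Ivan
After step 1: Frank
After step 2: Ivan

At step 2, the holder is Ivan.

Answer: Ivan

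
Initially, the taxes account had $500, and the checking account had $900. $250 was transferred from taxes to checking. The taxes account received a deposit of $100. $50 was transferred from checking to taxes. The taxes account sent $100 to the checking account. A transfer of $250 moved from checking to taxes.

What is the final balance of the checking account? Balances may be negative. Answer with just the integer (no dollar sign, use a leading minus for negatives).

Tracking account balances step by step:
Start: taxes=500, checking=900
Event 1 (transfer 250 taxes -> checking): taxes: 500 - 250 = 250, checking: 900 + 250 = 1150. Balances: taxes=250, checking=1150
Event 2 (deposit 100 to taxes): taxes: 250 + 100 = 350. Balances: taxes=350, checking=1150
Event 3 (transfer 50 checking -> taxes): checking: 1150 - 50 = 1100, taxes: 350 + 50 = 400. Balances: taxes=400, checking=1100
Event 4 (transfer 100 taxes -> checking): taxes: 400 - 100 = 300, checking: 1100 + 100 = 1200. Balances: taxes=300, checking=1200
Event 5 (transfer 250 checking -> taxes): checking: 1200 - 250 = 950, taxes: 300 + 250 = 550. Balances: taxes=550, checking=950

Final balance of checking: 950

Answer: 950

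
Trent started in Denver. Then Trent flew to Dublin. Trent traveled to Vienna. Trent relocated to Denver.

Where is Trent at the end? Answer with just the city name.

Tracking Trent's location:
Start: Trent is in Denver.
After move 1: Denver -> Dublin. Trent is in Dublin.
After move 2: Dublin -> Vienna. Trent is in Vienna.
After move 3: Vienna -> Denver. Trent is in Denver.

Answer: Denver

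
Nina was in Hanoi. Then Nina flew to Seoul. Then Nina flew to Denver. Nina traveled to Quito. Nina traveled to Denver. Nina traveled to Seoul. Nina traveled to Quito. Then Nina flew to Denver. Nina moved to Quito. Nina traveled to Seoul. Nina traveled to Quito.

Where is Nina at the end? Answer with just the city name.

Tracking Nina's location:
Start: Nina is in Hanoi.
After move 1: Hanoi -> Seoul. Nina is in Seoul.
After move 2: Seoul -> Denver. Nina is in Denver.
After move 3: Denver -> Quito. Nina is in Quito.
After move 4: Quito -> Denver. Nina is in Denver.
After move 5: Denver -> Seoul. Nina is in Seoul.
After move 6: Seoul -> Quito. Nina is in Quito.
After move 7: Quito -> Denver. Nina is in Denver.
After move 8: Denver -> Quito. Nina is in Quito.
After move 9: Quito -> Seoul. Nina is in Seoul.
After move 10: Seoul -> Quito. Nina is in Quito.

Answer: Quito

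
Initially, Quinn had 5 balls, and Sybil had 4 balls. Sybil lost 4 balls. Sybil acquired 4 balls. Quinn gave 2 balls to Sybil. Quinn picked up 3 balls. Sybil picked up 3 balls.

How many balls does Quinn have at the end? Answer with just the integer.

Tracking counts step by step:
Start: Quinn=5, Sybil=4
Event 1 (Sybil -4): Sybil: 4 -> 0. State: Quinn=5, Sybil=0
Event 2 (Sybil +4): Sybil: 0 -> 4. State: Quinn=5, Sybil=4
Event 3 (Quinn -> Sybil, 2): Quinn: 5 -> 3, Sybil: 4 -> 6. State: Quinn=3, Sybil=6
Event 4 (Quinn +3): Quinn: 3 -> 6. State: Quinn=6, Sybil=6
Event 5 (Sybil +3): Sybil: 6 -> 9. State: Quinn=6, Sybil=9

Quinn's final count: 6

Answer: 6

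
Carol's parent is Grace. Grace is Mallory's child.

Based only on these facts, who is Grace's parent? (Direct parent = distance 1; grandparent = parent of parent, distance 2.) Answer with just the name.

Reconstructing the parent chain from the given facts:
  Mallory -> Grace -> Carol
(each arrow means 'parent of the next')
Positions in the chain (0 = top):
  position of Mallory: 0
  position of Grace: 1
  position of Carol: 2

Grace is at position 1; the parent is 1 step up the chain, i.e. position 0: Mallory.

Answer: Mallory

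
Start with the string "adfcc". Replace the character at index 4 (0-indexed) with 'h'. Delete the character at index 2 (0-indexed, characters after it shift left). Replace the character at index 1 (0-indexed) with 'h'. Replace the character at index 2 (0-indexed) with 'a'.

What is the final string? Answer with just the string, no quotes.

Answer: ahah

Derivation:
Applying each edit step by step:
Start: "adfcc"
Op 1 (replace idx 4: 'c' -> 'h'): "adfcc" -> "adfch"
Op 2 (delete idx 2 = 'f'): "adfch" -> "adch"
Op 3 (replace idx 1: 'd' -> 'h'): "adch" -> "ahch"
Op 4 (replace idx 2: 'c' -> 'a'): "ahch" -> "ahah"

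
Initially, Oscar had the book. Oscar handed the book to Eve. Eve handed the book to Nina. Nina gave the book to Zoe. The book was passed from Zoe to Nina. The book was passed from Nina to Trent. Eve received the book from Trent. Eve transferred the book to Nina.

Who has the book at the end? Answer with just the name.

Tracking the book through each event:
Start: Oscar has the book.
After event 1: Eve has the book.
After event 2: Nina has the book.
After event 3: Zoe has the book.
After event 4: Nina has the book.
After event 5: Trent has the book.
After event 6: Eve has the book.
After event 7: Nina has the book.

Answer: Nina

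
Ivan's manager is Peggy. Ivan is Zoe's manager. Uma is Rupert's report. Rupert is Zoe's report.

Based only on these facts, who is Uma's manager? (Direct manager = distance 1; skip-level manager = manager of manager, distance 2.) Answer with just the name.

Answer: Rupert

Derivation:
Reconstructing the manager chain from the given facts:
  Peggy -> Ivan -> Zoe -> Rupert -> Uma
(each arrow means 'manager of the next')
Positions in the chain (0 = top):
  position of Peggy: 0
  position of Ivan: 1
  position of Zoe: 2
  position of Rupert: 3
  position of Uma: 4

Uma is at position 4; the manager is 1 step up the chain, i.e. position 3: Rupert.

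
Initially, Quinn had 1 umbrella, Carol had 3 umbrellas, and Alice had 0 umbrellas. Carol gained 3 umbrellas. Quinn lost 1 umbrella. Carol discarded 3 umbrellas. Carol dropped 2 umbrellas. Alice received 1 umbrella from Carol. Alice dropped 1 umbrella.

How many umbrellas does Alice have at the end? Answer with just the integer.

Answer: 0

Derivation:
Tracking counts step by step:
Start: Quinn=1, Carol=3, Alice=0
Event 1 (Carol +3): Carol: 3 -> 6. State: Quinn=1, Carol=6, Alice=0
Event 2 (Quinn -1): Quinn: 1 -> 0. State: Quinn=0, Carol=6, Alice=0
Event 3 (Carol -3): Carol: 6 -> 3. State: Quinn=0, Carol=3, Alice=0
Event 4 (Carol -2): Carol: 3 -> 1. State: Quinn=0, Carol=1, Alice=0
Event 5 (Carol -> Alice, 1): Carol: 1 -> 0, Alice: 0 -> 1. State: Quinn=0, Carol=0, Alice=1
Event 6 (Alice -1): Alice: 1 -> 0. State: Quinn=0, Carol=0, Alice=0

Alice's final count: 0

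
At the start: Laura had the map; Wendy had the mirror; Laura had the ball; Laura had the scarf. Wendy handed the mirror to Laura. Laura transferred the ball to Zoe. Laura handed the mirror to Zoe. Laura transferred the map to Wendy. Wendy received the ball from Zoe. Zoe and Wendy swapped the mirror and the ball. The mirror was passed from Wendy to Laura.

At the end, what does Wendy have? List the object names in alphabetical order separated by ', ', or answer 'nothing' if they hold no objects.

Answer: map

Derivation:
Tracking all object holders:
Start: map:Laura, mirror:Wendy, ball:Laura, scarf:Laura
Event 1 (give mirror: Wendy -> Laura). State: map:Laura, mirror:Laura, ball:Laura, scarf:Laura
Event 2 (give ball: Laura -> Zoe). State: map:Laura, mirror:Laura, ball:Zoe, scarf:Laura
Event 3 (give mirror: Laura -> Zoe). State: map:Laura, mirror:Zoe, ball:Zoe, scarf:Laura
Event 4 (give map: Laura -> Wendy). State: map:Wendy, mirror:Zoe, ball:Zoe, scarf:Laura
Event 5 (give ball: Zoe -> Wendy). State: map:Wendy, mirror:Zoe, ball:Wendy, scarf:Laura
Event 6 (swap mirror<->ball: now mirror:Wendy, ball:Zoe). State: map:Wendy, mirror:Wendy, ball:Zoe, scarf:Laura
Event 7 (give mirror: Wendy -> Laura). State: map:Wendy, mirror:Laura, ball:Zoe, scarf:Laura

Final state: map:Wendy, mirror:Laura, ball:Zoe, scarf:Laura
Wendy holds: map.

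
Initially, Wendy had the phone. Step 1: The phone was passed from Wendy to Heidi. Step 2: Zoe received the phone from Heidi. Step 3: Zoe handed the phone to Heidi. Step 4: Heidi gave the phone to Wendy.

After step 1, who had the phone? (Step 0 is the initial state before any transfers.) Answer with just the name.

Tracking the phone holder through step 1:
After step 0 (start): Wendy
After step 1: Heidi

At step 1, the holder is Heidi.

Answer: Heidi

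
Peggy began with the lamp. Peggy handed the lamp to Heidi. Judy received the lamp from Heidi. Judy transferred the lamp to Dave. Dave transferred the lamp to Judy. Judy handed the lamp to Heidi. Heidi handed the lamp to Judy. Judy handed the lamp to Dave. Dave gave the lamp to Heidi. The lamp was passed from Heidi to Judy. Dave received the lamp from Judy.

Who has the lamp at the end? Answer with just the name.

Tracking the lamp through each event:
Start: Peggy has the lamp.
After event 1: Heidi has the lamp.
After event 2: Judy has the lamp.
After event 3: Dave has the lamp.
After event 4: Judy has the lamp.
After event 5: Heidi has the lamp.
After event 6: Judy has the lamp.
After event 7: Dave has the lamp.
After event 8: Heidi has the lamp.
After event 9: Judy has the lamp.
After event 10: Dave has the lamp.

Answer: Dave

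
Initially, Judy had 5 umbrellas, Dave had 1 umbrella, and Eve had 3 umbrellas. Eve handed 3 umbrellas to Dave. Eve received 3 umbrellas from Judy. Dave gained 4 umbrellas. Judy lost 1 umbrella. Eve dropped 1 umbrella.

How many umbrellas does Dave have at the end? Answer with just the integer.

Answer: 8

Derivation:
Tracking counts step by step:
Start: Judy=5, Dave=1, Eve=3
Event 1 (Eve -> Dave, 3): Eve: 3 -> 0, Dave: 1 -> 4. State: Judy=5, Dave=4, Eve=0
Event 2 (Judy -> Eve, 3): Judy: 5 -> 2, Eve: 0 -> 3. State: Judy=2, Dave=4, Eve=3
Event 3 (Dave +4): Dave: 4 -> 8. State: Judy=2, Dave=8, Eve=3
Event 4 (Judy -1): Judy: 2 -> 1. State: Judy=1, Dave=8, Eve=3
Event 5 (Eve -1): Eve: 3 -> 2. State: Judy=1, Dave=8, Eve=2

Dave's final count: 8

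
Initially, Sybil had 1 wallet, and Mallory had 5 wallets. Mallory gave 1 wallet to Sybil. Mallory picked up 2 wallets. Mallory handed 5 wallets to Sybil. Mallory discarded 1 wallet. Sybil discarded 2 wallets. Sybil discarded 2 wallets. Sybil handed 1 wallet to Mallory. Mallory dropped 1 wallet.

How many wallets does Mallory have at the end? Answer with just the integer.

Tracking counts step by step:
Start: Sybil=1, Mallory=5
Event 1 (Mallory -> Sybil, 1): Mallory: 5 -> 4, Sybil: 1 -> 2. State: Sybil=2, Mallory=4
Event 2 (Mallory +2): Mallory: 4 -> 6. State: Sybil=2, Mallory=6
Event 3 (Mallory -> Sybil, 5): Mallory: 6 -> 1, Sybil: 2 -> 7. State: Sybil=7, Mallory=1
Event 4 (Mallory -1): Mallory: 1 -> 0. State: Sybil=7, Mallory=0
Event 5 (Sybil -2): Sybil: 7 -> 5. State: Sybil=5, Mallory=0
Event 6 (Sybil -2): Sybil: 5 -> 3. State: Sybil=3, Mallory=0
Event 7 (Sybil -> Mallory, 1): Sybil: 3 -> 2, Mallory: 0 -> 1. State: Sybil=2, Mallory=1
Event 8 (Mallory -1): Mallory: 1 -> 0. State: Sybil=2, Mallory=0

Mallory's final count: 0

Answer: 0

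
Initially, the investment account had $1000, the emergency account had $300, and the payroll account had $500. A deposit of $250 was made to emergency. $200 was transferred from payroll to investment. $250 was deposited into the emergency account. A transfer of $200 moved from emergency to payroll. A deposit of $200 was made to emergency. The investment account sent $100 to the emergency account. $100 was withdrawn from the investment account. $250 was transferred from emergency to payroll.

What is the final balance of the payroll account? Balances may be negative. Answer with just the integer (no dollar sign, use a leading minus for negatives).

Tracking account balances step by step:
Start: investment=1000, emergency=300, payroll=500
Event 1 (deposit 250 to emergency): emergency: 300 + 250 = 550. Balances: investment=1000, emergency=550, payroll=500
Event 2 (transfer 200 payroll -> investment): payroll: 500 - 200 = 300, investment: 1000 + 200 = 1200. Balances: investment=1200, emergency=550, payroll=300
Event 3 (deposit 250 to emergency): emergency: 550 + 250 = 800. Balances: investment=1200, emergency=800, payroll=300
Event 4 (transfer 200 emergency -> payroll): emergency: 800 - 200 = 600, payroll: 300 + 200 = 500. Balances: investment=1200, emergency=600, payroll=500
Event 5 (deposit 200 to emergency): emergency: 600 + 200 = 800. Balances: investment=1200, emergency=800, payroll=500
Event 6 (transfer 100 investment -> emergency): investment: 1200 - 100 = 1100, emergency: 800 + 100 = 900. Balances: investment=1100, emergency=900, payroll=500
Event 7 (withdraw 100 from investment): investment: 1100 - 100 = 1000. Balances: investment=1000, emergency=900, payroll=500
Event 8 (transfer 250 emergency -> payroll): emergency: 900 - 250 = 650, payroll: 500 + 250 = 750. Balances: investment=1000, emergency=650, payroll=750

Final balance of payroll: 750

Answer: 750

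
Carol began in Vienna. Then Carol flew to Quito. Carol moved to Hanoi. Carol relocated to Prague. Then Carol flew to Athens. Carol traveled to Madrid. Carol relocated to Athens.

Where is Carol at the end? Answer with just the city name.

Answer: Athens

Derivation:
Tracking Carol's location:
Start: Carol is in Vienna.
After move 1: Vienna -> Quito. Carol is in Quito.
After move 2: Quito -> Hanoi. Carol is in Hanoi.
After move 3: Hanoi -> Prague. Carol is in Prague.
After move 4: Prague -> Athens. Carol is in Athens.
After move 5: Athens -> Madrid. Carol is in Madrid.
After move 6: Madrid -> Athens. Carol is in Athens.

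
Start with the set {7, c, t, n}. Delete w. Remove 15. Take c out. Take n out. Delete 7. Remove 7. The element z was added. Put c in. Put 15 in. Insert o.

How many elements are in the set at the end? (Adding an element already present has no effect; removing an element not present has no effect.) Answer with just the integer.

Answer: 5

Derivation:
Tracking the set through each operation:
Start: {7, c, n, t}
Event 1 (remove w): not present, no change. Set: {7, c, n, t}
Event 2 (remove 15): not present, no change. Set: {7, c, n, t}
Event 3 (remove c): removed. Set: {7, n, t}
Event 4 (remove n): removed. Set: {7, t}
Event 5 (remove 7): removed. Set: {t}
Event 6 (remove 7): not present, no change. Set: {t}
Event 7 (add z): added. Set: {t, z}
Event 8 (add c): added. Set: {c, t, z}
Event 9 (add 15): added. Set: {15, c, t, z}
Event 10 (add o): added. Set: {15, c, o, t, z}

Final set: {15, c, o, t, z} (size 5)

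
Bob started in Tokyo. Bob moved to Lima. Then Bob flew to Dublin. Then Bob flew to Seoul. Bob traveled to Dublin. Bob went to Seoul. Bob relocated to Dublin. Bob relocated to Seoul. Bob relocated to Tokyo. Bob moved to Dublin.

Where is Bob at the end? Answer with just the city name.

Tracking Bob's location:
Start: Bob is in Tokyo.
After move 1: Tokyo -> Lima. Bob is in Lima.
After move 2: Lima -> Dublin. Bob is in Dublin.
After move 3: Dublin -> Seoul. Bob is in Seoul.
After move 4: Seoul -> Dublin. Bob is in Dublin.
After move 5: Dublin -> Seoul. Bob is in Seoul.
After move 6: Seoul -> Dublin. Bob is in Dublin.
After move 7: Dublin -> Seoul. Bob is in Seoul.
After move 8: Seoul -> Tokyo. Bob is in Tokyo.
After move 9: Tokyo -> Dublin. Bob is in Dublin.

Answer: Dublin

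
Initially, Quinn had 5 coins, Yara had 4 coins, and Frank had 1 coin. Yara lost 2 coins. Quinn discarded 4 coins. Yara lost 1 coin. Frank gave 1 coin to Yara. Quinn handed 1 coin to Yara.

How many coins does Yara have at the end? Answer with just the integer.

Answer: 3

Derivation:
Tracking counts step by step:
Start: Quinn=5, Yara=4, Frank=1
Event 1 (Yara -2): Yara: 4 -> 2. State: Quinn=5, Yara=2, Frank=1
Event 2 (Quinn -4): Quinn: 5 -> 1. State: Quinn=1, Yara=2, Frank=1
Event 3 (Yara -1): Yara: 2 -> 1. State: Quinn=1, Yara=1, Frank=1
Event 4 (Frank -> Yara, 1): Frank: 1 -> 0, Yara: 1 -> 2. State: Quinn=1, Yara=2, Frank=0
Event 5 (Quinn -> Yara, 1): Quinn: 1 -> 0, Yara: 2 -> 3. State: Quinn=0, Yara=3, Frank=0

Yara's final count: 3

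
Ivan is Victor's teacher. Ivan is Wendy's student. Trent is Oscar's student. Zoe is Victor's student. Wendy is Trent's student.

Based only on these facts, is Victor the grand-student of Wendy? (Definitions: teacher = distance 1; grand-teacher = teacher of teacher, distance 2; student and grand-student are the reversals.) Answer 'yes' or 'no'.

Reconstructing the teacher chain from the given facts:
  Oscar -> Trent -> Wendy -> Ivan -> Victor -> Zoe
(each arrow means 'teacher of the next')
Positions in the chain (0 = top):
  position of Oscar: 0
  position of Trent: 1
  position of Wendy: 2
  position of Ivan: 3
  position of Victor: 4
  position of Zoe: 5

Victor is at position 4, Wendy is at position 2; signed distance (j - i) = -2.
'grand-student' requires j - i = -2. Actual distance is -2, so the relation HOLDS.

Answer: yes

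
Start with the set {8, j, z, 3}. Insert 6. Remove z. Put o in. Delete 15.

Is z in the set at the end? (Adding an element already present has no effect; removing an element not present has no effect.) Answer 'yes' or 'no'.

Answer: no

Derivation:
Tracking the set through each operation:
Start: {3, 8, j, z}
Event 1 (add 6): added. Set: {3, 6, 8, j, z}
Event 2 (remove z): removed. Set: {3, 6, 8, j}
Event 3 (add o): added. Set: {3, 6, 8, j, o}
Event 4 (remove 15): not present, no change. Set: {3, 6, 8, j, o}

Final set: {3, 6, 8, j, o} (size 5)
z is NOT in the final set.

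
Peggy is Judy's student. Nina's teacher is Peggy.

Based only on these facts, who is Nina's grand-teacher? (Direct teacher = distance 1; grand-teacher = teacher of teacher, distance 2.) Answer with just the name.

Answer: Judy

Derivation:
Reconstructing the teacher chain from the given facts:
  Judy -> Peggy -> Nina
(each arrow means 'teacher of the next')
Positions in the chain (0 = top):
  position of Judy: 0
  position of Peggy: 1
  position of Nina: 2

Nina is at position 2; the grand-teacher is 2 steps up the chain, i.e. position 0: Judy.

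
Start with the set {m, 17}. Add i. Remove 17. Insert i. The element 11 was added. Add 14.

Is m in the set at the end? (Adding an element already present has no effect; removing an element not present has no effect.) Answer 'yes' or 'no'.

Tracking the set through each operation:
Start: {17, m}
Event 1 (add i): added. Set: {17, i, m}
Event 2 (remove 17): removed. Set: {i, m}
Event 3 (add i): already present, no change. Set: {i, m}
Event 4 (add 11): added. Set: {11, i, m}
Event 5 (add 14): added. Set: {11, 14, i, m}

Final set: {11, 14, i, m} (size 4)
m is in the final set.

Answer: yes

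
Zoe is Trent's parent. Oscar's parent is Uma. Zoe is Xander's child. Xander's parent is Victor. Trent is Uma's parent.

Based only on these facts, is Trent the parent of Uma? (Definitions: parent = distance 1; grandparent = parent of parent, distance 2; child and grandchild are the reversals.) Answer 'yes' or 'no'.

Answer: yes

Derivation:
Reconstructing the parent chain from the given facts:
  Victor -> Xander -> Zoe -> Trent -> Uma -> Oscar
(each arrow means 'parent of the next')
Positions in the chain (0 = top):
  position of Victor: 0
  position of Xander: 1
  position of Zoe: 2
  position of Trent: 3
  position of Uma: 4
  position of Oscar: 5

Trent is at position 3, Uma is at position 4; signed distance (j - i) = 1.
'parent' requires j - i = 1. Actual distance is 1, so the relation HOLDS.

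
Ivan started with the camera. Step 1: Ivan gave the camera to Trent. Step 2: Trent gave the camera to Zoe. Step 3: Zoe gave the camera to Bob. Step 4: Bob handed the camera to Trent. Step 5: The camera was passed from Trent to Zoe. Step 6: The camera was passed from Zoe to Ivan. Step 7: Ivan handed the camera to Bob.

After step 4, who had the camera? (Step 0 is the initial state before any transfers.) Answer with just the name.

Answer: Trent

Derivation:
Tracking the camera holder through step 4:
After step 0 (start): Ivan
After step 1: Trent
After step 2: Zoe
After step 3: Bob
After step 4: Trent

At step 4, the holder is Trent.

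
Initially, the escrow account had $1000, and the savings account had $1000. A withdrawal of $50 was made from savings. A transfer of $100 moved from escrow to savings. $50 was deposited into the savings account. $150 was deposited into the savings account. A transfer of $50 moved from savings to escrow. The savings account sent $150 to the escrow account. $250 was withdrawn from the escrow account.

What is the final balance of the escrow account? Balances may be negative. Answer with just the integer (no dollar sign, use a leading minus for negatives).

Tracking account balances step by step:
Start: escrow=1000, savings=1000
Event 1 (withdraw 50 from savings): savings: 1000 - 50 = 950. Balances: escrow=1000, savings=950
Event 2 (transfer 100 escrow -> savings): escrow: 1000 - 100 = 900, savings: 950 + 100 = 1050. Balances: escrow=900, savings=1050
Event 3 (deposit 50 to savings): savings: 1050 + 50 = 1100. Balances: escrow=900, savings=1100
Event 4 (deposit 150 to savings): savings: 1100 + 150 = 1250. Balances: escrow=900, savings=1250
Event 5 (transfer 50 savings -> escrow): savings: 1250 - 50 = 1200, escrow: 900 + 50 = 950. Balances: escrow=950, savings=1200
Event 6 (transfer 150 savings -> escrow): savings: 1200 - 150 = 1050, escrow: 950 + 150 = 1100. Balances: escrow=1100, savings=1050
Event 7 (withdraw 250 from escrow): escrow: 1100 - 250 = 850. Balances: escrow=850, savings=1050

Final balance of escrow: 850

Answer: 850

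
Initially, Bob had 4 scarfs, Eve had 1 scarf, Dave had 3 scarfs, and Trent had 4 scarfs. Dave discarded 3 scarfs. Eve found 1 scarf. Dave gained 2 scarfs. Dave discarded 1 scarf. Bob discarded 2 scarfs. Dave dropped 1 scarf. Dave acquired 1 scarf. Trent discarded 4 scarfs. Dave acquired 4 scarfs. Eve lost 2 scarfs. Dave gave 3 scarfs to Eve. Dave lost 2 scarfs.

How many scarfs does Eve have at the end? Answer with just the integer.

Tracking counts step by step:
Start: Bob=4, Eve=1, Dave=3, Trent=4
Event 1 (Dave -3): Dave: 3 -> 0. State: Bob=4, Eve=1, Dave=0, Trent=4
Event 2 (Eve +1): Eve: 1 -> 2. State: Bob=4, Eve=2, Dave=0, Trent=4
Event 3 (Dave +2): Dave: 0 -> 2. State: Bob=4, Eve=2, Dave=2, Trent=4
Event 4 (Dave -1): Dave: 2 -> 1. State: Bob=4, Eve=2, Dave=1, Trent=4
Event 5 (Bob -2): Bob: 4 -> 2. State: Bob=2, Eve=2, Dave=1, Trent=4
Event 6 (Dave -1): Dave: 1 -> 0. State: Bob=2, Eve=2, Dave=0, Trent=4
Event 7 (Dave +1): Dave: 0 -> 1. State: Bob=2, Eve=2, Dave=1, Trent=4
Event 8 (Trent -4): Trent: 4 -> 0. State: Bob=2, Eve=2, Dave=1, Trent=0
Event 9 (Dave +4): Dave: 1 -> 5. State: Bob=2, Eve=2, Dave=5, Trent=0
Event 10 (Eve -2): Eve: 2 -> 0. State: Bob=2, Eve=0, Dave=5, Trent=0
Event 11 (Dave -> Eve, 3): Dave: 5 -> 2, Eve: 0 -> 3. State: Bob=2, Eve=3, Dave=2, Trent=0
Event 12 (Dave -2): Dave: 2 -> 0. State: Bob=2, Eve=3, Dave=0, Trent=0

Eve's final count: 3

Answer: 3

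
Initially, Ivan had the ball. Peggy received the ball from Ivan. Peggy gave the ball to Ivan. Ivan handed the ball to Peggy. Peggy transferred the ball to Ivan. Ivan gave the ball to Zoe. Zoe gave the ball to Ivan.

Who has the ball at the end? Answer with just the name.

Tracking the ball through each event:
Start: Ivan has the ball.
After event 1: Peggy has the ball.
After event 2: Ivan has the ball.
After event 3: Peggy has the ball.
After event 4: Ivan has the ball.
After event 5: Zoe has the ball.
After event 6: Ivan has the ball.

Answer: Ivan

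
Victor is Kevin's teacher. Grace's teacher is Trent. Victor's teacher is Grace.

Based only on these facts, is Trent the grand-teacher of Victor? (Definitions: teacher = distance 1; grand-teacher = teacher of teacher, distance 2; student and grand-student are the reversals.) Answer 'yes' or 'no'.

Reconstructing the teacher chain from the given facts:
  Trent -> Grace -> Victor -> Kevin
(each arrow means 'teacher of the next')
Positions in the chain (0 = top):
  position of Trent: 0
  position of Grace: 1
  position of Victor: 2
  position of Kevin: 3

Trent is at position 0, Victor is at position 2; signed distance (j - i) = 2.
'grand-teacher' requires j - i = 2. Actual distance is 2, so the relation HOLDS.

Answer: yes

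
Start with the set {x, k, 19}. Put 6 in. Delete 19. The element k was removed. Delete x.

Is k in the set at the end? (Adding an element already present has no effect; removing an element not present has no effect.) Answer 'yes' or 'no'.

Answer: no

Derivation:
Tracking the set through each operation:
Start: {19, k, x}
Event 1 (add 6): added. Set: {19, 6, k, x}
Event 2 (remove 19): removed. Set: {6, k, x}
Event 3 (remove k): removed. Set: {6, x}
Event 4 (remove x): removed. Set: {6}

Final set: {6} (size 1)
k is NOT in the final set.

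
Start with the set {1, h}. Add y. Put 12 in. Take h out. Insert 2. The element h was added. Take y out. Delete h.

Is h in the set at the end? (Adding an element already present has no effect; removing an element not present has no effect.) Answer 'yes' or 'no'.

Answer: no

Derivation:
Tracking the set through each operation:
Start: {1, h}
Event 1 (add y): added. Set: {1, h, y}
Event 2 (add 12): added. Set: {1, 12, h, y}
Event 3 (remove h): removed. Set: {1, 12, y}
Event 4 (add 2): added. Set: {1, 12, 2, y}
Event 5 (add h): added. Set: {1, 12, 2, h, y}
Event 6 (remove y): removed. Set: {1, 12, 2, h}
Event 7 (remove h): removed. Set: {1, 12, 2}

Final set: {1, 12, 2} (size 3)
h is NOT in the final set.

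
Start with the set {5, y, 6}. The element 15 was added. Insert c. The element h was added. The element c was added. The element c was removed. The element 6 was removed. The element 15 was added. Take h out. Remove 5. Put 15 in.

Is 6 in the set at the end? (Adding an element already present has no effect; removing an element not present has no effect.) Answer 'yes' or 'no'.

Answer: no

Derivation:
Tracking the set through each operation:
Start: {5, 6, y}
Event 1 (add 15): added. Set: {15, 5, 6, y}
Event 2 (add c): added. Set: {15, 5, 6, c, y}
Event 3 (add h): added. Set: {15, 5, 6, c, h, y}
Event 4 (add c): already present, no change. Set: {15, 5, 6, c, h, y}
Event 5 (remove c): removed. Set: {15, 5, 6, h, y}
Event 6 (remove 6): removed. Set: {15, 5, h, y}
Event 7 (add 15): already present, no change. Set: {15, 5, h, y}
Event 8 (remove h): removed. Set: {15, 5, y}
Event 9 (remove 5): removed. Set: {15, y}
Event 10 (add 15): already present, no change. Set: {15, y}

Final set: {15, y} (size 2)
6 is NOT in the final set.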